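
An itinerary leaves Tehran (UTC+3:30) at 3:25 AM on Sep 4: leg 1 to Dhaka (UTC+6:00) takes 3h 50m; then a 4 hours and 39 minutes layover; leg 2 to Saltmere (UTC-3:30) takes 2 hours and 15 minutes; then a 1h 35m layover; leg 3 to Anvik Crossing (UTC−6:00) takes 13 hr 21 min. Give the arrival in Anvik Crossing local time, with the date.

Convert departure to UTC: 3:25 AM − 3:30 = 11:55 PM UTC on Sep 3.
Add 3 hours and 50 minutes leg 1 → 3:45 AM UTC (Sep 4).
Add 4 hours and 39 minutes layover in Dhaka → 8:24 AM UTC.
Add 2 hours 15 minutes leg 2 → 10:39 AM UTC.
Add 1 hour 35 minutes layover in Saltmere → 12:14 PM UTC.
Add 13 hours and 21 minutes leg 3 → 1:35 AM UTC (Sep 5).
Anvik Crossing is UTC−6:00, so local arrival = 1:35 AM − 6:00 = 7:35 PM on Sep 4.

7:35 PM on Sep 4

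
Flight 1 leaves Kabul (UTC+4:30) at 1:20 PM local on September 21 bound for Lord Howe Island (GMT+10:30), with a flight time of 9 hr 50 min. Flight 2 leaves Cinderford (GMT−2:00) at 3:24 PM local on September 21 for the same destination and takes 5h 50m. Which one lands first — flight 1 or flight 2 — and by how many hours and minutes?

Flight 1 in UTC: 1:20 PM − 4:30 = 8:50 AM on Sep 21.
+9 hours 50 minutes → arrive 6:40 PM UTC on Sep 21.
Flight 2 in UTC: 3:24 PM + 2:00 = 5:24 PM on Sep 21.
+5 hours 50 minutes → arrive 11:14 PM UTC on Sep 21.
Flight 1 lands earlier by 4 hours 34 minutes.

the first, by 4 hours 34 minutes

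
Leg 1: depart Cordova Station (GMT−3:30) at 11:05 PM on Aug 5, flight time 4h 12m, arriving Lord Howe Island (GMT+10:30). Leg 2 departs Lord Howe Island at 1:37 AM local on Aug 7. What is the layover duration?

8 hours 20 minutes

Convert departure to UTC: 11:05 PM + 3:30 = 2:35 AM UTC on Aug 6.
Add 4 hours and 12 minutes flight time → 6:47 AM UTC.
Lord Howe Island is UTC+10:30, so local arrival = 6:47 AM + 10:30 = 5:17 PM on Aug 6.
Layover = 1:37 AM − 5:17 PM (+1 day) = 8 hours 20 minutes.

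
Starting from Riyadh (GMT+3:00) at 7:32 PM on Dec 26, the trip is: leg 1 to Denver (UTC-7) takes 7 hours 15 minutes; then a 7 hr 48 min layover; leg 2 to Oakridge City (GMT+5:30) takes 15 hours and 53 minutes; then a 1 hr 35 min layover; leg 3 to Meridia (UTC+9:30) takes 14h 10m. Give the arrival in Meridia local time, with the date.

12:43 AM on December 29

Convert departure to UTC: 7:32 PM − 3:00 = 4:32 PM UTC on Dec 26.
Add 7 hours 15 minutes leg 1 → 11:47 PM UTC.
Add 7 hours 48 minutes layover in Denver → 7:35 AM UTC (Dec 27).
Add 15 hours 53 minutes leg 2 → 11:28 PM UTC.
Add 1 hour and 35 minutes layover in Oakridge City → 1:03 AM UTC (Dec 28).
Add 14 hours 10 minutes leg 3 → 3:13 PM UTC.
Meridia is UTC+9:30, so local arrival = 3:13 PM + 9:30 = 12:43 AM on Dec 29.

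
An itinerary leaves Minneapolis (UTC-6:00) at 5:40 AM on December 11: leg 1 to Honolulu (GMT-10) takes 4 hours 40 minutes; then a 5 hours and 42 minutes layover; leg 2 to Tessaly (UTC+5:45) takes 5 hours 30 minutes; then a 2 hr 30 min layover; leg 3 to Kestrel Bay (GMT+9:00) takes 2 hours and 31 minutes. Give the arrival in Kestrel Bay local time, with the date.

5:33 PM on December 12

Convert departure to UTC: 5:40 AM + 6:00 = 11:40 AM UTC on Dec 11.
Add 4 hours 40 minutes leg 1 → 4:20 PM UTC.
Add 5 hours 42 minutes layover in Honolulu → 10:02 PM UTC.
Add 5 hours and 30 minutes leg 2 → 3:32 AM UTC (Dec 12).
Add 2 hours and 30 minutes layover in Tessaly → 6:02 AM UTC.
Add 2 hours 31 minutes leg 3 → 8:33 AM UTC.
Kestrel Bay is UTC+9:00, so local arrival = 8:33 AM + 9:00 = 5:33 PM on Dec 12.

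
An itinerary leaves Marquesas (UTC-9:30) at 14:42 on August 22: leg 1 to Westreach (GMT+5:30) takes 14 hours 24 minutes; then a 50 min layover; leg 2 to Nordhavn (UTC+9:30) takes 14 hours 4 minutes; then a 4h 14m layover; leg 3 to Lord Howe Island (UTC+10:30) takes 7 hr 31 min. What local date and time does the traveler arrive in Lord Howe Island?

03:45 on August 25

Convert departure to UTC: 14:42 + 9:30 = 00:12 UTC on Aug 23.
Add 14 hours 24 minutes leg 1 → 14:36 UTC.
Add 50 minutes layover in Westreach → 15:26 UTC.
Add 14 hours 4 minutes leg 2 → 05:30 UTC (Aug 24).
Add 4 hours 14 minutes layover in Nordhavn → 09:44 UTC.
Add 7 hours 31 minutes leg 3 → 17:15 UTC.
Lord Howe Island is UTC+10:30, so local arrival = 17:15 + 10:30 = 03:45 on Aug 25.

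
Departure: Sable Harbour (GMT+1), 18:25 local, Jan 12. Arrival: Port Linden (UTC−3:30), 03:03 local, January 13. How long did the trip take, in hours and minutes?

13 hours 8 minutes

Departure in UTC: 18:25 − 1:00 = 17:25 on Jan 12.
Arrival in UTC: 03:03 + 3:30 = 06:33 on Jan 13.
Elapsed = 06:33 − 17:25 (+1 day) = 13 hours 8 minutes.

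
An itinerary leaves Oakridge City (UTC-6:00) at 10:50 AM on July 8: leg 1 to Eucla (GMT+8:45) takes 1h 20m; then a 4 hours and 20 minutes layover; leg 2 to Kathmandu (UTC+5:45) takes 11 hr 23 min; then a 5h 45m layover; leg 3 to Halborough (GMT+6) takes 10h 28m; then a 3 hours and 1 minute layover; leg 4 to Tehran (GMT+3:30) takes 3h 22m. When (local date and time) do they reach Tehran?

Convert departure to UTC: 10:50 AM + 6:00 = 4:50 PM UTC on Jul 8.
Add 1 hour 20 minutes leg 1 → 6:10 PM UTC.
Add 4 hours and 20 minutes layover in Eucla → 10:30 PM UTC.
Add 11 hours 23 minutes leg 2 → 9:53 AM UTC (Jul 9).
Add 5 hours 45 minutes layover in Kathmandu → 3:38 PM UTC.
Add 10 hours 28 minutes leg 3 → 2:06 AM UTC (Jul 10).
Add 3 hours 1 minute layover in Halborough → 5:07 AM UTC.
Add 3 hours and 22 minutes leg 4 → 8:29 AM UTC.
Tehran is UTC+3:30, so local arrival = 8:29 AM + 3:30 = 11:59 AM on Jul 10.

11:59 AM on July 10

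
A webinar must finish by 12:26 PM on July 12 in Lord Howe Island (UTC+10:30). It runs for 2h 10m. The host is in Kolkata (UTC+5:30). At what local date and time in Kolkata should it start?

Target end time in UTC: 12:26 PM − 10:30 = 1:56 AM on Jul 12.
Subtract 2 hours 10 minutes → start 11:46 PM UTC on Jul 11.
Kolkata is UTC+5:30: 11:46 PM + 5:30 = 5:16 AM on Jul 12.

5:16 AM on July 12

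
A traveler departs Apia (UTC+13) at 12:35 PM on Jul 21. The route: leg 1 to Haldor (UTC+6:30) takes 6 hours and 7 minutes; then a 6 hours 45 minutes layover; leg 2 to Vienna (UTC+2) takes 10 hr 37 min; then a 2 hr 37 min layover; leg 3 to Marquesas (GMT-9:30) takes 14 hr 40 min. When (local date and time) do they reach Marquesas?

6:51 AM on Jul 22

Convert departure to UTC: 12:35 PM − 13:00 = 11:35 PM UTC on Jul 20.
Add 6 hours and 7 minutes leg 1 → 5:42 AM UTC (Jul 21).
Add 6 hours and 45 minutes layover in Haldor → 12:27 PM UTC.
Add 10 hours 37 minutes leg 2 → 11:04 PM UTC.
Add 2 hours 37 minutes layover in Vienna → 1:41 AM UTC (Jul 22).
Add 14 hours and 40 minutes leg 3 → 4:21 PM UTC.
Marquesas is UTC−9:30, so local arrival = 4:21 PM − 9:30 = 6:51 AM on Jul 22.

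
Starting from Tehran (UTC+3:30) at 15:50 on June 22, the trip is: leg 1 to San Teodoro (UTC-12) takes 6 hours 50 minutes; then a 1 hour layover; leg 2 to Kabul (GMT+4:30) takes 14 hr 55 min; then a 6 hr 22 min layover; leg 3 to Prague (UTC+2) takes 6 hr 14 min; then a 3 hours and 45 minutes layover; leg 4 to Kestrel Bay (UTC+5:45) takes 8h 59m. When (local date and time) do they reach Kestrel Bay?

Convert departure to UTC: 15:50 − 3:30 = 12:20 UTC on Jun 22.
Add 6 hours 50 minutes leg 1 → 19:10 UTC.
Add 1 hour layover in San Teodoro → 20:10 UTC.
Add 14 hours 55 minutes leg 2 → 11:05 UTC (Jun 23).
Add 6 hours 22 minutes layover in Kabul → 17:27 UTC.
Add 6 hours and 14 minutes leg 3 → 23:41 UTC.
Add 3 hours and 45 minutes layover in Prague → 03:26 UTC (Jun 24).
Add 8 hours 59 minutes leg 4 → 12:25 UTC.
Kestrel Bay is UTC+5:45, so local arrival = 12:25 + 5:45 = 18:10 on Jun 24.

18:10 on June 24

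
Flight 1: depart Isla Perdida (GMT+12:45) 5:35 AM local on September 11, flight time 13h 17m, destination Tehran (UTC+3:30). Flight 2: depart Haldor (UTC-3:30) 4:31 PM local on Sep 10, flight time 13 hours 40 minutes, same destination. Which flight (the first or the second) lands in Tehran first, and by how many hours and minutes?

Flight 1 in UTC: 5:35 AM − 12:45 = 4:50 PM on Sep 10.
+13 hours and 17 minutes → arrive 6:07 AM UTC on Sep 11.
Flight 2 in UTC: 4:31 PM + 3:30 = 8:01 PM on Sep 10.
+13 hours 40 minutes → arrive 9:41 AM UTC on Sep 11.
Flight 1 lands earlier by 3 hours 34 minutes.

the first, by 3 hours 34 minutes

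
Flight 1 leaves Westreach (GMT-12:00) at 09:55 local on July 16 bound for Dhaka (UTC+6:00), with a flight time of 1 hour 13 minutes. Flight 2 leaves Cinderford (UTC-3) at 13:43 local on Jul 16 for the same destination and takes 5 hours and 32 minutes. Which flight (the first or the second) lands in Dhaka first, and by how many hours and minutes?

the second, by 53 minutes

Flight 1 in UTC: 09:55 + 12:00 = 21:55 on Jul 16.
+1 hour and 13 minutes → arrive 23:08 UTC on Jul 16.
Flight 2 in UTC: 13:43 + 3:00 = 16:43 on Jul 16.
+5 hours and 32 minutes → arrive 22:15 UTC on Jul 16.
Flight 2 lands earlier by 53 minutes.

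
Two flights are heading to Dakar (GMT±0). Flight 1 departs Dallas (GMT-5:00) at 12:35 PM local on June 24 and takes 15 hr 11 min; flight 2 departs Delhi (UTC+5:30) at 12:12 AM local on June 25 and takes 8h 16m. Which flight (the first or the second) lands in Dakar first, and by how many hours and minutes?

Flight 1 in UTC: 12:35 PM + 5:00 = 5:35 PM on Jun 24.
+15 hours and 11 minutes → arrive 8:46 AM UTC on Jun 25.
Flight 2 in UTC: 12:12 AM − 5:30 = 6:42 PM on Jun 24.
+8 hours and 16 minutes → arrive 2:58 AM UTC on Jun 25.
Flight 2 lands earlier by 5 hours 48 minutes.

the second, by 5 hours 48 minutes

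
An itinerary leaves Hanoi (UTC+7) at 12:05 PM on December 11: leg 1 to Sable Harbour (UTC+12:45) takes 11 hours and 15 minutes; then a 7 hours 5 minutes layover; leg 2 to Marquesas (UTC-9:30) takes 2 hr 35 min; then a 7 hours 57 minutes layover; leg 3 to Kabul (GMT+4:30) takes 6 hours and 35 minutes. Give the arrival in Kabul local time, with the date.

9:02 PM on Dec 12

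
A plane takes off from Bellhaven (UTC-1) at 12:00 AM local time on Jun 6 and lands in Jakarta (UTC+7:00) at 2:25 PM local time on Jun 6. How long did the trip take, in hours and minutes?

Departure in UTC: 12:00 AM + 1:00 = 1:00 AM on Jun 6.
Arrival in UTC: 2:25 PM − 7:00 = 7:25 AM on Jun 6.
Elapsed = 7:25 AM − 1:00 AM = 6 hours 25 minutes.

6 hours 25 minutes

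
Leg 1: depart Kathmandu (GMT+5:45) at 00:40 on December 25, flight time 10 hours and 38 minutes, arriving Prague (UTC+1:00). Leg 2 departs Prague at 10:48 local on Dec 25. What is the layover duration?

4 hours 15 minutes

Convert departure to UTC: 00:40 − 5:45 = 18:55 UTC on Dec 24.
Add 10 hours 38 minutes flight time → 05:33 UTC (Dec 25).
Prague is UTC+1:00, so local arrival = 05:33 + 1:00 = 06:33 on Dec 25.
Layover = 10:48 − 06:33 = 4 hours 15 minutes.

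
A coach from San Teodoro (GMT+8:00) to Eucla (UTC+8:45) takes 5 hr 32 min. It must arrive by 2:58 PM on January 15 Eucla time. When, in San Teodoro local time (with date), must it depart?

8:41 AM on January 15

Target arrival in UTC: 2:58 PM − 8:45 = 6:13 AM on Jan 15.
Subtract 5 hours and 32 minutes → departure 12:41 AM UTC on Jan 15.
San Teodoro is UTC+8:00: 12:41 AM + 8:00 = 8:41 AM on Jan 15.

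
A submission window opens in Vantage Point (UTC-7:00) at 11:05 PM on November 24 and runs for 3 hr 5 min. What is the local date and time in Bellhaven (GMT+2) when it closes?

11:10 AM on November 25

Convert start to UTC: 11:05 PM + 7:00 = 6:05 AM UTC on Nov 25.
Add 3 hours 5 minutes duration → 9:10 AM UTC.
Bellhaven is UTC+2:00, so local end time = 9:10 AM + 2:00 = 11:10 AM on Nov 25.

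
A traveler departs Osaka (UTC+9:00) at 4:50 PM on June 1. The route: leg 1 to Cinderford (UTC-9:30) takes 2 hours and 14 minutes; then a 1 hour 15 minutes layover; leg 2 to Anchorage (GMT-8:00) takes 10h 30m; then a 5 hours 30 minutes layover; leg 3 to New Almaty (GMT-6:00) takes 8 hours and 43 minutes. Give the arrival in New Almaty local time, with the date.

6:02 AM on June 2

Convert departure to UTC: 4:50 PM − 9:00 = 7:50 AM UTC on Jun 1.
Add 2 hours and 14 minutes leg 1 → 10:04 AM UTC.
Add 1 hour 15 minutes layover in Cinderford → 11:19 AM UTC.
Add 10 hours and 30 minutes leg 2 → 9:49 PM UTC.
Add 5 hours and 30 minutes layover in Anchorage → 3:19 AM UTC (Jun 2).
Add 8 hours 43 minutes leg 3 → 12:02 PM UTC.
New Almaty is UTC−6:00, so local arrival = 12:02 PM − 6:00 = 6:02 AM on Jun 2.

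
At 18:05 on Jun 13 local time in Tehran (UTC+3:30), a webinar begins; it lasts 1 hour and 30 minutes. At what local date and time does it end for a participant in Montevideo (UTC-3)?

13:05 on June 13

Convert start to UTC: 18:05 − 3:30 = 14:35 UTC on Jun 13.
Add 1 hour and 30 minutes duration → 16:05 UTC.
Montevideo is UTC−3:00, so local end time = 16:05 − 3:00 = 13:05 on Jun 13.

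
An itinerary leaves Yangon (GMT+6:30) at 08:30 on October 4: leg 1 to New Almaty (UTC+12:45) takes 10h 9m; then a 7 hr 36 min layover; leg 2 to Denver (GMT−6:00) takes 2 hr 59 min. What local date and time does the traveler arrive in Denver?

16:44 on October 4

Convert departure to UTC: 08:30 − 6:30 = 02:00 UTC on Oct 4.
Add 10 hours 9 minutes leg 1 → 12:09 UTC.
Add 7 hours 36 minutes layover in New Almaty → 19:45 UTC.
Add 2 hours 59 minutes leg 2 → 22:44 UTC.
Denver is UTC−6:00, so local arrival = 22:44 − 6:00 = 16:44 on Oct 4.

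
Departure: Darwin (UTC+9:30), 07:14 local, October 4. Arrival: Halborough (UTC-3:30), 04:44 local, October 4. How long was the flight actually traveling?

10 hours 30 minutes

Departure in UTC: 07:14 − 9:30 = 21:44 on Oct 3.
Arrival in UTC: 04:44 + 3:30 = 08:14 on Oct 4.
Elapsed = 08:14 − 21:44 (+1 day) = 10 hours 30 minutes.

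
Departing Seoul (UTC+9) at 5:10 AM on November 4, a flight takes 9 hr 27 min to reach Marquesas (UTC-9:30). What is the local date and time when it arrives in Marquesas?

Convert departure to UTC: 5:10 AM − 9:00 = 8:10 PM UTC on Nov 3.
Add 9 hours 27 minutes travel time → 5:37 AM UTC (Nov 4).
Marquesas is UTC−9:30, so local arrival = 5:37 AM − 9:30 = 8:07 PM on Nov 3.

8:07 PM on Nov 3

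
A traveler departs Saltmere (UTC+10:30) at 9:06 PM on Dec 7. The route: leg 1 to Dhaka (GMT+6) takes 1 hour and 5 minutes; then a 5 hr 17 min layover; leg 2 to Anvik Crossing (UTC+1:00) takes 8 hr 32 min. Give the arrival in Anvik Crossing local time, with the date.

Convert departure to UTC: 9:06 PM − 10:30 = 10:36 AM UTC on Dec 7.
Add 1 hour 5 minutes leg 1 → 11:41 AM UTC.
Add 5 hours and 17 minutes layover in Dhaka → 4:58 PM UTC.
Add 8 hours and 32 minutes leg 2 → 1:30 AM UTC (Dec 8).
Anvik Crossing is UTC+1:00, so local arrival = 1:30 AM + 1:00 = 2:30 AM on Dec 8.

2:30 AM on December 8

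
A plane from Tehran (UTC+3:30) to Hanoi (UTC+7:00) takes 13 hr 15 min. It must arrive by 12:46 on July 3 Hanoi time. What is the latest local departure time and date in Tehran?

Target arrival in UTC: 12:46 − 7:00 = 05:46 on Jul 3.
Subtract 13 hours and 15 minutes → departure 16:31 UTC on Jul 2.
Tehran is UTC+3:30: 16:31 + 3:30 = 20:01 on Jul 2.

20:01 on July 2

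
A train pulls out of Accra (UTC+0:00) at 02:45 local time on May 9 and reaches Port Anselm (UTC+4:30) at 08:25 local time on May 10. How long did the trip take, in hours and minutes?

25 hours 10 minutes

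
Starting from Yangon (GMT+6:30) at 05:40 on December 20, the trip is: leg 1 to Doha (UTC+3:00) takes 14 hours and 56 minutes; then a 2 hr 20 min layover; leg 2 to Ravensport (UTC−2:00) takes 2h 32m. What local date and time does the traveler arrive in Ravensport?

16:58 on Dec 20

Convert departure to UTC: 05:40 − 6:30 = 23:10 UTC on Dec 19.
Add 14 hours and 56 minutes leg 1 → 14:06 UTC (Dec 20).
Add 2 hours 20 minutes layover in Doha → 16:26 UTC.
Add 2 hours and 32 minutes leg 2 → 18:58 UTC.
Ravensport is UTC−2:00, so local arrival = 18:58 − 2:00 = 16:58 on Dec 20.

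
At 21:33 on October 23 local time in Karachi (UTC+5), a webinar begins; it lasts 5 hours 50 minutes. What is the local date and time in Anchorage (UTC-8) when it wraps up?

Anchorage is 13:00 behind Karachi.
After 5 hours and 50 minutes it is 03:23 (Oct 24) in Karachi.
Shift by the zone difference: 03:23 − 13:00 = 14:23 on Oct 23 in Anchorage.

14:23 on Oct 23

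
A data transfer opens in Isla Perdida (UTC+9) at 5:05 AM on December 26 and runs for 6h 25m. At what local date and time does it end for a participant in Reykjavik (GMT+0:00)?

Convert start to UTC: 5:05 AM − 9:00 = 8:05 PM UTC on Dec 25.
Add 6 hours 25 minutes duration → 2:30 AM UTC (Dec 26).
Reykjavik is UTC+0, so local end time is the same: 2:30 AM on Dec 26.

2:30 AM on December 26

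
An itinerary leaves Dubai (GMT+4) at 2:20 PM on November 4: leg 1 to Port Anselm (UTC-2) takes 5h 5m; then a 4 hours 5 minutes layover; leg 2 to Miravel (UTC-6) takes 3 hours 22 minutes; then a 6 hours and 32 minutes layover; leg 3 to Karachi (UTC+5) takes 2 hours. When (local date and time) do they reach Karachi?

Convert departure to UTC: 2:20 PM − 4:00 = 10:20 AM UTC on Nov 4.
Add 5 hours and 5 minutes leg 1 → 3:25 PM UTC.
Add 4 hours 5 minutes layover in Port Anselm → 7:30 PM UTC.
Add 3 hours and 22 minutes leg 2 → 10:52 PM UTC.
Add 6 hours 32 minutes layover in Miravel → 5:24 AM UTC (Nov 5).
Add 2 hours leg 3 → 7:24 AM UTC.
Karachi is UTC+5:00, so local arrival = 7:24 AM + 5:00 = 12:24 PM on Nov 5.

12:24 PM on November 5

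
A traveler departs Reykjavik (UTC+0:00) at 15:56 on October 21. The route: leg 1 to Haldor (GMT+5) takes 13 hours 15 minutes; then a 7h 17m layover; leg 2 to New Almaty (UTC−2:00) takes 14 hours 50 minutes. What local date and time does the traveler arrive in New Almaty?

01:18 on October 23

Reykjavik is at UTC+0, so departure is already 15:56 UTC on Oct 21.
Add 13 hours and 15 minutes leg 1 → 05:11 UTC (Oct 22).
Add 7 hours 17 minutes layover in Haldor → 12:28 UTC.
Add 14 hours 50 minutes leg 2 → 03:18 UTC (Oct 23).
New Almaty is UTC−2:00, so local arrival = 03:18 − 2:00 = 01:18 on Oct 23.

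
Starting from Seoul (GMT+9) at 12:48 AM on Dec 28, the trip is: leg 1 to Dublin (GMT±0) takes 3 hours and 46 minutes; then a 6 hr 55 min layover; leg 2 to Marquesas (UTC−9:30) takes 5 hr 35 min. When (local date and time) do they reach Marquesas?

Convert departure to UTC: 12:48 AM − 9:00 = 3:48 PM UTC on Dec 27.
Add 3 hours 46 minutes leg 1 → 7:34 PM UTC.
Add 6 hours 55 minutes layover in Dublin → 2:29 AM UTC (Dec 28).
Add 5 hours and 35 minutes leg 2 → 8:04 AM UTC.
Marquesas is UTC−9:30, so local arrival = 8:04 AM − 9:30 = 10:34 PM on Dec 27.

10:34 PM on Dec 27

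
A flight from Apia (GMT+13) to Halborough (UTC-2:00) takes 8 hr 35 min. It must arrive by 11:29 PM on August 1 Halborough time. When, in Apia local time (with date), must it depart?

5:54 AM on August 2

Target arrival in UTC: 11:29 PM + 2:00 = 1:29 AM on Aug 2.
Subtract 8 hours and 35 minutes → departure 4:54 PM UTC on Aug 1.
Apia is UTC+13:00: 4:54 PM + 13:00 = 5:54 AM on Aug 2.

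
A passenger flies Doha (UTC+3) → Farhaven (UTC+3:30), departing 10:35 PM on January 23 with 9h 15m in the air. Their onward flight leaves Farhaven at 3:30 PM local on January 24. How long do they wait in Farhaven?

Convert departure to UTC: 10:35 PM − 3:00 = 7:35 PM UTC on Jan 23.
Add 9 hours 15 minutes flight time → 4:50 AM UTC (Jan 24).
Farhaven is UTC+3:30, so local arrival = 4:50 AM + 3:30 = 8:20 AM on Jan 24.
Layover = 3:30 PM − 8:20 AM = 7 hours 10 minutes.

7 hours 10 minutes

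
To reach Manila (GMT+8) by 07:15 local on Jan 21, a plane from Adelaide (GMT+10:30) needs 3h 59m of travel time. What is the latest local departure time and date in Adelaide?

05:46 on Jan 21

Target arrival in UTC: 07:15 − 8:00 = 23:15 on Jan 20.
Subtract 3 hours 59 minutes → departure 19:16 UTC on Jan 20.
Adelaide is UTC+10:30: 19:16 + 10:30 = 05:46 on Jan 21.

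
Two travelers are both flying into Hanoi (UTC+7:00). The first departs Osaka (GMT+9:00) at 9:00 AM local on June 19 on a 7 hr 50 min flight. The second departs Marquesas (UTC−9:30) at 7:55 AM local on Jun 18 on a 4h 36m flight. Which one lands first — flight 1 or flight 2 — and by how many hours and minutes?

the second, by 9 hours 49 minutes

Flight 1 in UTC: 9:00 AM − 9:00 = 12:00 AM on Jun 19.
+7 hours and 50 minutes → arrive 7:50 AM UTC on Jun 19.
Flight 2 in UTC: 7:55 AM + 9:30 = 5:25 PM on Jun 18.
+4 hours and 36 minutes → arrive 10:01 PM UTC on Jun 18.
Flight 2 lands earlier by 9 hours 49 minutes.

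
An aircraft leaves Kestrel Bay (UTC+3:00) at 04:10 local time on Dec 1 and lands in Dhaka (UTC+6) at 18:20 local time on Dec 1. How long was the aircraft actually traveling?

11 hours 10 minutes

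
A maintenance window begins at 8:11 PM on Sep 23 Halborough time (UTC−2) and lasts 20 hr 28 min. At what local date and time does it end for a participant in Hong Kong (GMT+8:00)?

2:39 AM on Sep 25

Convert start to UTC: 8:11 PM + 2:00 = 10:11 PM UTC on Sep 23.
Add 20 hours and 28 minutes duration → 6:39 PM UTC (Sep 24).
Hong Kong is UTC+8:00, so local end time = 6:39 PM + 8:00 = 2:39 AM on Sep 25.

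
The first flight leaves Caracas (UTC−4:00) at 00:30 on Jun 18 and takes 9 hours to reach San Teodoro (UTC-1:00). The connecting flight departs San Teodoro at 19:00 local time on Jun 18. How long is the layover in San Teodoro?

Convert departure to UTC: 00:30 + 4:00 = 04:30 UTC on Jun 18.
Add 9 hours flight time → 13:30 UTC.
San Teodoro is UTC−1:00, so local arrival = 13:30 − 1:00 = 12:30 on Jun 18.
Layover = 19:00 − 12:30 = 6 hours 30 minutes.

6 hours 30 minutes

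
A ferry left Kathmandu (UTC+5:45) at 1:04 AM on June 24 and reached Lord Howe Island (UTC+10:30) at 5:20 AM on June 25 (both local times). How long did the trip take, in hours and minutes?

Departure in UTC: 1:04 AM − 5:45 = 7:19 PM on Jun 23.
Arrival in UTC: 5:20 AM − 10:30 = 6:50 PM on Jun 24.
Elapsed = 6:50 PM − 7:19 PM (+1 day) = 23 hours 31 minutes.

23 hours 31 minutes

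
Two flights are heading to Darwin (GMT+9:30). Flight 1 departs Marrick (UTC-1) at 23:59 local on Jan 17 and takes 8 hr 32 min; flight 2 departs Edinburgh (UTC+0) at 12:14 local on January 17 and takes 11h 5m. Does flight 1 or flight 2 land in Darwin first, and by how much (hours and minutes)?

Flight 1 in UTC: 23:59 + 1:00 = 00:59 on Jan 18.
+8 hours 32 minutes → arrive 09:31 UTC on Jan 18.
Flight 2 departs at 12:14 UTC (Jan 17).
+11 hours 5 minutes → arrive 23:19 UTC on Jan 17.
Flight 2 lands earlier by 10 hours 12 minutes.

the second, by 10 hours 12 minutes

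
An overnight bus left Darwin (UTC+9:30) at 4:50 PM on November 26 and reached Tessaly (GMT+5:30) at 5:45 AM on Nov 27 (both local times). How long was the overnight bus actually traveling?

Departure in UTC: 4:50 PM − 9:30 = 7:20 AM on Nov 26.
Arrival in UTC: 5:45 AM − 5:30 = 12:15 AM on Nov 27.
Elapsed = 12:15 AM − 7:20 AM (+1 day) = 16 hours 55 minutes.

16 hours 55 minutes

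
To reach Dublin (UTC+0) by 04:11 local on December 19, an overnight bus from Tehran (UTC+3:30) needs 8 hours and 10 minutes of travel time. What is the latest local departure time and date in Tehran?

23:31 on Dec 18

Target arrival is already UTC: 04:11 on Dec 19.
Subtract 8 hours and 10 minutes → departure 20:01 UTC on Dec 18.
Tehran is UTC+3:30: 20:01 + 3:30 = 23:31 on Dec 18.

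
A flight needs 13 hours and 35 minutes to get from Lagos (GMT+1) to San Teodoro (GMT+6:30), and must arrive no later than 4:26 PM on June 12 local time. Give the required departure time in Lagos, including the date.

9:21 PM on June 11

Target arrival in UTC: 4:26 PM − 6:30 = 9:56 AM on Jun 12.
Subtract 13 hours and 35 minutes → departure 8:21 PM UTC on Jun 11.
Lagos is UTC+1:00: 8:21 PM + 1:00 = 9:21 PM on Jun 11.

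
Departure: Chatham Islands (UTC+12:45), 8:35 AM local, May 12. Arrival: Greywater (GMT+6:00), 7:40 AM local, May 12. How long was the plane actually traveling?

Departure in UTC: 8:35 AM − 12:45 = 7:50 PM on May 11.
Arrival in UTC: 7:40 AM − 6:00 = 1:40 AM on May 12.
Elapsed = 1:40 AM − 7:50 PM (+1 day) = 5 hours 50 minutes.

5 hours 50 minutes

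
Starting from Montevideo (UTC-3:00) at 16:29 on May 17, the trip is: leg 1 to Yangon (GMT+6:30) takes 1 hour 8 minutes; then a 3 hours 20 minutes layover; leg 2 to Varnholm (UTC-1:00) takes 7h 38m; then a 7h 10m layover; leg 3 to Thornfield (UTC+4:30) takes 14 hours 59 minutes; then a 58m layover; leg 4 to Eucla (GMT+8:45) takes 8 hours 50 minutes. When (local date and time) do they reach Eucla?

00:17 on May 20

Convert departure to UTC: 16:29 + 3:00 = 19:29 UTC on May 17.
Add 1 hour 8 minutes leg 1 → 20:37 UTC.
Add 3 hours 20 minutes layover in Yangon → 23:57 UTC.
Add 7 hours and 38 minutes leg 2 → 07:35 UTC (May 18).
Add 7 hours and 10 minutes layover in Varnholm → 14:45 UTC.
Add 14 hours and 59 minutes leg 3 → 05:44 UTC (May 19).
Add 58 minutes layover in Thornfield → 06:42 UTC.
Add 8 hours 50 minutes leg 4 → 15:32 UTC.
Eucla is UTC+8:45, so local arrival = 15:32 + 8:45 = 00:17 on May 20.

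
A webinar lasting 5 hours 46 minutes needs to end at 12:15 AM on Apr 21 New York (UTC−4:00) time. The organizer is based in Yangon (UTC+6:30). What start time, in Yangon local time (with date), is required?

4:59 AM on April 21

Target end time in UTC: 12:15 AM + 4:00 = 4:15 AM on Apr 21.
Subtract 5 hours and 46 minutes → start 10:29 PM UTC on Apr 20.
Yangon is UTC+6:30: 10:29 PM + 6:30 = 4:59 AM on Apr 21.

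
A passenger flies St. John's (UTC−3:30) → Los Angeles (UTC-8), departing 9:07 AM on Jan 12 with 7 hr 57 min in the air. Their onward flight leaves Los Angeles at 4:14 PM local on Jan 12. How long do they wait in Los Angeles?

Convert departure to UTC: 9:07 AM + 3:30 = 12:37 PM UTC on Jan 12.
Add 7 hours and 57 minutes flight time → 8:34 PM UTC.
Los Angeles is UTC−8:00, so local arrival = 8:34 PM − 8:00 = 12:34 PM on Jan 12.
Layover = 4:14 PM − 12:34 PM = 3 hours 40 minutes.

3 hours 40 minutes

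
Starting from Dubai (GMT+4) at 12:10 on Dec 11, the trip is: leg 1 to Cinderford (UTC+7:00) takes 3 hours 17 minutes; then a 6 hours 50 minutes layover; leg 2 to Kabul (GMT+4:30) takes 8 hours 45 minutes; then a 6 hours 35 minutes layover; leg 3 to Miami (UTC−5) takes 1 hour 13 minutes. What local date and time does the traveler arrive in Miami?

05:50 on December 12

Convert departure to UTC: 12:10 − 4:00 = 08:10 UTC on Dec 11.
Add 3 hours 17 minutes leg 1 → 11:27 UTC.
Add 6 hours and 50 minutes layover in Cinderford → 18:17 UTC.
Add 8 hours and 45 minutes leg 2 → 03:02 UTC (Dec 12).
Add 6 hours and 35 minutes layover in Kabul → 09:37 UTC.
Add 1 hour and 13 minutes leg 3 → 10:50 UTC.
Miami is UTC−5:00, so local arrival = 10:50 − 5:00 = 05:50 on Dec 12.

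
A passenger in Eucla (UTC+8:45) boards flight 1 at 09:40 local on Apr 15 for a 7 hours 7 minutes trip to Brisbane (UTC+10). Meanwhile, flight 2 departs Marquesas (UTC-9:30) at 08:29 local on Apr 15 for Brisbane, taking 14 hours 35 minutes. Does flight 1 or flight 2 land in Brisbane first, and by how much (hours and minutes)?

Flight 1 in UTC: 09:40 − 8:45 = 00:55 on Apr 15.
+7 hours and 7 minutes → arrive 08:02 UTC on Apr 15.
Flight 2 in UTC: 08:29 + 9:30 = 17:59 on Apr 15.
+14 hours 35 minutes → arrive 08:34 UTC on Apr 16.
Flight 1 lands earlier by 24 hours 32 minutes.

the first, by 24 hours 32 minutes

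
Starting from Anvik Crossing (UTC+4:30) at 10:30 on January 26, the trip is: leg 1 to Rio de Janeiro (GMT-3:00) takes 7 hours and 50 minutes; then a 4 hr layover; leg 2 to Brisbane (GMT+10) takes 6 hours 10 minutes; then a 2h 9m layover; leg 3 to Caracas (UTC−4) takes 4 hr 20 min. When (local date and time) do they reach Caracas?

02:29 on January 27

Convert departure to UTC: 10:30 − 4:30 = 06:00 UTC on Jan 26.
Add 7 hours and 50 minutes leg 1 → 13:50 UTC.
Add 4 hours layover in Rio de Janeiro → 17:50 UTC.
Add 6 hours and 10 minutes leg 2 → 00:00 UTC (Jan 27).
Add 2 hours and 9 minutes layover in Brisbane → 02:09 UTC.
Add 4 hours 20 minutes leg 3 → 06:29 UTC.
Caracas is UTC−4:00, so local arrival = 06:29 − 4:00 = 02:29 on Jan 27.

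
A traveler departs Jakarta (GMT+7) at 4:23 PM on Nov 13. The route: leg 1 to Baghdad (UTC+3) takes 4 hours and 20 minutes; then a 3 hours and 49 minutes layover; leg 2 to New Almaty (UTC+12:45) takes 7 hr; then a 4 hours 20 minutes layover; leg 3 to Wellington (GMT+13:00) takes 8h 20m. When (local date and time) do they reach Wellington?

Convert departure to UTC: 4:23 PM − 7:00 = 9:23 AM UTC on Nov 13.
Add 4 hours 20 minutes leg 1 → 1:43 PM UTC.
Add 3 hours and 49 minutes layover in Baghdad → 5:32 PM UTC.
Add 7 hours leg 2 → 12:32 AM UTC (Nov 14).
Add 4 hours 20 minutes layover in New Almaty → 4:52 AM UTC.
Add 8 hours 20 minutes leg 3 → 1:12 PM UTC.
Wellington is UTC+13:00, so local arrival = 1:12 PM + 13:00 = 2:12 AM on Nov 15.

2:12 AM on November 15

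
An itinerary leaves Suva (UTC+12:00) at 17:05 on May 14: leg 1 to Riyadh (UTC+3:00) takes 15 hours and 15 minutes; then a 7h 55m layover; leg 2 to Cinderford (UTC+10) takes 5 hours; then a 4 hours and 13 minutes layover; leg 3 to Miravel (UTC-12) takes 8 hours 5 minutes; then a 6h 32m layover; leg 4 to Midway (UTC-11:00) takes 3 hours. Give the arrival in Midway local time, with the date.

Convert departure to UTC: 17:05 − 12:00 = 05:05 UTC on May 14.
Add 15 hours 15 minutes leg 1 → 20:20 UTC.
Add 7 hours and 55 minutes layover in Riyadh → 04:15 UTC (May 15).
Add 5 hours leg 2 → 09:15 UTC.
Add 4 hours 13 minutes layover in Cinderford → 13:28 UTC.
Add 8 hours and 5 minutes leg 3 → 21:33 UTC.
Add 6 hours and 32 minutes layover in Miravel → 04:05 UTC (May 16).
Add 3 hours leg 4 → 07:05 UTC.
Midway is UTC−11:00, so local arrival = 07:05 − 11:00 = 20:05 on May 15.

20:05 on May 15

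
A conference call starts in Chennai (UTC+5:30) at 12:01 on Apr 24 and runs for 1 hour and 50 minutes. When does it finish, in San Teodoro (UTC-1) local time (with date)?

San Teodoro is 6:30 behind Chennai.
After 1 hour 50 minutes it is 13:51 in Chennai.
Shift by the zone difference: 13:51 − 6:30 = 07:21 on Apr 24 in San Teodoro.

07:21 on Apr 24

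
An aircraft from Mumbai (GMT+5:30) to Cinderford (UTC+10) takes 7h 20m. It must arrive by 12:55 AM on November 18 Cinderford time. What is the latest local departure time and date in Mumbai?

Target arrival in UTC: 12:55 AM − 10:00 = 2:55 PM on Nov 17.
Subtract 7 hours 20 minutes → departure 7:35 AM UTC on Nov 17.
Mumbai is UTC+5:30: 7:35 AM + 5:30 = 1:05 PM on Nov 17.

1:05 PM on Nov 17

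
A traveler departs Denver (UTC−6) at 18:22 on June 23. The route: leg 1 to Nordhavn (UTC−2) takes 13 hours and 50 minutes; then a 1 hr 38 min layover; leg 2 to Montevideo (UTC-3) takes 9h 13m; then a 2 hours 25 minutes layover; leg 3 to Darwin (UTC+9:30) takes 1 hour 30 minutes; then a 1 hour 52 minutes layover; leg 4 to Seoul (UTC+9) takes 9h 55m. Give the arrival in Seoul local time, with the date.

01:45 on Jun 26

Convert departure to UTC: 18:22 + 6:00 = 00:22 UTC on Jun 24.
Add 13 hours and 50 minutes leg 1 → 14:12 UTC.
Add 1 hour 38 minutes layover in Nordhavn → 15:50 UTC.
Add 9 hours and 13 minutes leg 2 → 01:03 UTC (Jun 25).
Add 2 hours and 25 minutes layover in Montevideo → 03:28 UTC.
Add 1 hour and 30 minutes leg 3 → 04:58 UTC.
Add 1 hour 52 minutes layover in Darwin → 06:50 UTC.
Add 9 hours 55 minutes leg 4 → 16:45 UTC.
Seoul is UTC+9:00, so local arrival = 16:45 + 9:00 = 01:45 on Jun 26.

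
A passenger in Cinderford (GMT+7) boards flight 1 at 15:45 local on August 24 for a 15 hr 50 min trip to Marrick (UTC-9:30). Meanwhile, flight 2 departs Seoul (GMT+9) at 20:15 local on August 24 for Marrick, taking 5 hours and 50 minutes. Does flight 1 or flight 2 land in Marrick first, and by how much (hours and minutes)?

the second, by 7 hours 30 minutes

Flight 1 in UTC: 15:45 − 7:00 = 08:45 on Aug 24.
+15 hours 50 minutes → arrive 00:35 UTC on Aug 25.
Flight 2 in UTC: 20:15 − 9:00 = 11:15 on Aug 24.
+5 hours 50 minutes → arrive 17:05 UTC on Aug 24.
Flight 2 lands earlier by 7 hours 30 minutes.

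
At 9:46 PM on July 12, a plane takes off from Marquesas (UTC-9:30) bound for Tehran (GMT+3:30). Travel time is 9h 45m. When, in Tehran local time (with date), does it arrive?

Tehran is 13:00 ahead of Marquesas.
After 9 hours and 45 minutes it is 7:31 AM (Jul 13) in Marquesas.
Shift by the zone difference: 7:31 AM + 13:00 = 8:31 PM on Jul 13 in Tehran.

8:31 PM on July 13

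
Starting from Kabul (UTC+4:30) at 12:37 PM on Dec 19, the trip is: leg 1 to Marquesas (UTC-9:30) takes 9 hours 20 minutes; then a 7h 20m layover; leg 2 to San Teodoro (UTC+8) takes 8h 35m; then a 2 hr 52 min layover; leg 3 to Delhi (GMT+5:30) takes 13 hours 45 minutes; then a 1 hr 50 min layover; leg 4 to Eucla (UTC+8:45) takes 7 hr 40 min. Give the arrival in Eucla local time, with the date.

Convert departure to UTC: 12:37 PM − 4:30 = 8:07 AM UTC on Dec 19.
Add 9 hours 20 minutes leg 1 → 5:27 PM UTC.
Add 7 hours 20 minutes layover in Marquesas → 12:47 AM UTC (Dec 20).
Add 8 hours 35 minutes leg 2 → 9:22 AM UTC.
Add 2 hours and 52 minutes layover in San Teodoro → 12:14 PM UTC.
Add 13 hours 45 minutes leg 3 → 1:59 AM UTC (Dec 21).
Add 1 hour and 50 minutes layover in Delhi → 3:49 AM UTC.
Add 7 hours and 40 minutes leg 4 → 11:29 AM UTC.
Eucla is UTC+8:45, so local arrival = 11:29 AM + 8:45 = 8:14 PM on Dec 21.

8:14 PM on Dec 21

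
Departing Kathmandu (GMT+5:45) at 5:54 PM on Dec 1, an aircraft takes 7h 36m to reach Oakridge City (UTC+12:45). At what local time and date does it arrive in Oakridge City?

8:30 AM on Dec 2

Convert departure to UTC: 5:54 PM − 5:45 = 12:09 PM UTC on Dec 1.
Add 7 hours 36 minutes travel time → 7:45 PM UTC.
Oakridge City is UTC+12:45, so local arrival = 7:45 PM + 12:45 = 8:30 AM on Dec 2.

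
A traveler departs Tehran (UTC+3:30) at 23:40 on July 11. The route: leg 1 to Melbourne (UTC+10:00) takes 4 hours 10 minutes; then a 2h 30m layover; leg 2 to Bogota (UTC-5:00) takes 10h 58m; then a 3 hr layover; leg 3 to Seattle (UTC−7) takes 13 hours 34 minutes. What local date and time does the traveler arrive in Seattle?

23:22 on Jul 12

Convert departure to UTC: 23:40 − 3:30 = 20:10 UTC on Jul 11.
Add 4 hours 10 minutes leg 1 → 00:20 UTC (Jul 12).
Add 2 hours and 30 minutes layover in Melbourne → 02:50 UTC.
Add 10 hours 58 minutes leg 2 → 13:48 UTC.
Add 3 hours layover in Bogota → 16:48 UTC.
Add 13 hours and 34 minutes leg 3 → 06:22 UTC (Jul 13).
Seattle is UTC−7:00, so local arrival = 06:22 − 7:00 = 23:22 on Jul 12.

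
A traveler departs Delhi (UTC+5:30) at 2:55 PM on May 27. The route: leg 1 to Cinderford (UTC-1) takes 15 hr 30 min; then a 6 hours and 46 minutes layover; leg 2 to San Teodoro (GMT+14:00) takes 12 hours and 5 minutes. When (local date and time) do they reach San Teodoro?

9:46 AM on May 29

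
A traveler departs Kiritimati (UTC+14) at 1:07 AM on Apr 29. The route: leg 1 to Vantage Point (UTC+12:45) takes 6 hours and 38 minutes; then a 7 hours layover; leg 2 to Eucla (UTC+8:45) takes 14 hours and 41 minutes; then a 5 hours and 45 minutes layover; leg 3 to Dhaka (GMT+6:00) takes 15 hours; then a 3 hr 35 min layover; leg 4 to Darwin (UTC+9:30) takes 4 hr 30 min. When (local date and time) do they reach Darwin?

5:46 AM on May 1

Convert departure to UTC: 1:07 AM − 14:00 = 11:07 AM UTC on Apr 28.
Add 6 hours and 38 minutes leg 1 → 5:45 PM UTC.
Add 7 hours layover in Vantage Point → 12:45 AM UTC (Apr 29).
Add 14 hours and 41 minutes leg 2 → 3:26 PM UTC.
Add 5 hours 45 minutes layover in Eucla → 9:11 PM UTC.
Add 15 hours leg 3 → 12:11 PM UTC (Apr 30).
Add 3 hours and 35 minutes layover in Dhaka → 3:46 PM UTC.
Add 4 hours 30 minutes leg 4 → 8:16 PM UTC.
Darwin is UTC+9:30, so local arrival = 8:16 PM + 9:30 = 5:46 AM on May 1.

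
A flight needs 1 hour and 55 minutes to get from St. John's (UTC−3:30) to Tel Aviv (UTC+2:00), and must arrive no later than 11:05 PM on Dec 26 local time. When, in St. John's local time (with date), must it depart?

Target arrival in UTC: 11:05 PM − 2:00 = 9:05 PM on Dec 26.
Subtract 1 hour and 55 minutes → departure 7:10 PM UTC on Dec 26.
St. John's is UTC−3:30: 7:10 PM − 3:30 = 3:40 PM on Dec 26.

3:40 PM on Dec 26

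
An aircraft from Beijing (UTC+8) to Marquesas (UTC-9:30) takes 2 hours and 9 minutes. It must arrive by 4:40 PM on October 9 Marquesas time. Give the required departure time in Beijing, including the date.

Target arrival in UTC: 4:40 PM + 9:30 = 2:10 AM on Oct 10.
Subtract 2 hours and 9 minutes → departure 12:01 AM UTC on Oct 10.
Beijing is UTC+8:00: 12:01 AM + 8:00 = 8:01 AM on Oct 10.

8:01 AM on Oct 10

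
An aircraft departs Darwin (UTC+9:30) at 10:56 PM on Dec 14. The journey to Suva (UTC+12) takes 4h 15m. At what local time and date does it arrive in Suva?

5:41 AM on December 15

Convert departure to UTC: 10:56 PM − 9:30 = 1:26 PM UTC on Dec 14.
Add 4 hours 15 minutes travel time → 5:41 PM UTC.
Suva is UTC+12:00, so local arrival = 5:41 PM + 12:00 = 5:41 AM on Dec 15.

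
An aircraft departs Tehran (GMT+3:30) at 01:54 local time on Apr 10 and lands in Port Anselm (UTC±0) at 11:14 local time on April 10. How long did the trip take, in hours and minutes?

12 hours 50 minutes

Departure in UTC: 01:54 − 3:30 = 22:24 on Apr 9.
Arrival is already UTC: 11:14 on Apr 10.
Elapsed = 11:14 − 22:24 (+1 day) = 12 hours 50 minutes.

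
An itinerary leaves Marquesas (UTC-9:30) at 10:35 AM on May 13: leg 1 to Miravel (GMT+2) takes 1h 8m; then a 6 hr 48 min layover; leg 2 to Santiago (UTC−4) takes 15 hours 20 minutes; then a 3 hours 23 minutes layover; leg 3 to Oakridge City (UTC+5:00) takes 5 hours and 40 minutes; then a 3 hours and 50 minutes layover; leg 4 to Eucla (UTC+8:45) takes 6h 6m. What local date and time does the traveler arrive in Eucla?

11:05 PM on May 15

Convert departure to UTC: 10:35 AM + 9:30 = 8:05 PM UTC on May 13.
Add 1 hour 8 minutes leg 1 → 9:13 PM UTC.
Add 6 hours and 48 minutes layover in Miravel → 4:01 AM UTC (May 14).
Add 15 hours and 20 minutes leg 2 → 7:21 PM UTC.
Add 3 hours and 23 minutes layover in Santiago → 10:44 PM UTC.
Add 5 hours and 40 minutes leg 3 → 4:24 AM UTC (May 15).
Add 3 hours and 50 minutes layover in Oakridge City → 8:14 AM UTC.
Add 6 hours and 6 minutes leg 4 → 2:20 PM UTC.
Eucla is UTC+8:45, so local arrival = 2:20 PM + 8:45 = 11:05 PM on May 15.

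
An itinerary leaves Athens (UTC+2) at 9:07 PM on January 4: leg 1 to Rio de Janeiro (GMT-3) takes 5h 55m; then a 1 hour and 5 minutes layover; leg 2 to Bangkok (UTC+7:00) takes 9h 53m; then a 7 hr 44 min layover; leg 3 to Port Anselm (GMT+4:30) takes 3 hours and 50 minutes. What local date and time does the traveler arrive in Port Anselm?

4:04 AM on Jan 6

Convert departure to UTC: 9:07 PM − 2:00 = 7:07 PM UTC on Jan 4.
Add 5 hours 55 minutes leg 1 → 1:02 AM UTC (Jan 5).
Add 1 hour 5 minutes layover in Rio de Janeiro → 2:07 AM UTC.
Add 9 hours and 53 minutes leg 2 → 12:00 PM UTC.
Add 7 hours and 44 minutes layover in Bangkok → 7:44 PM UTC.
Add 3 hours 50 minutes leg 3 → 11:34 PM UTC.
Port Anselm is UTC+4:30, so local arrival = 11:34 PM + 4:30 = 4:04 AM on Jan 6.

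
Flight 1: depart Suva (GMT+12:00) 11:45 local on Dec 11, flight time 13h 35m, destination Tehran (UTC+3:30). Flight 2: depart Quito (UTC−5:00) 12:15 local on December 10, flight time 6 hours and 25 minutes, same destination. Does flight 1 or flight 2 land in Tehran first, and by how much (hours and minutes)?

the second, by 13 hours 40 minutes

Flight 1 in UTC: 11:45 − 12:00 = 23:45 on Dec 10.
+13 hours and 35 minutes → arrive 13:20 UTC on Dec 11.
Flight 2 in UTC: 12:15 + 5:00 = 17:15 on Dec 10.
+6 hours and 25 minutes → arrive 23:40 UTC on Dec 10.
Flight 2 lands earlier by 13 hours 40 minutes.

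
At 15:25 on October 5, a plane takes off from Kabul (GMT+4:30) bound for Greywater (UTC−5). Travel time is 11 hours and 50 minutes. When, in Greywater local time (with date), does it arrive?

17:45 on October 5

Greywater is 9:30 behind Kabul.
After 11 hours and 50 minutes it is 03:15 (Oct 6) in Kabul.
Shift by the zone difference: 03:15 − 9:30 = 17:45 on Oct 5 in Greywater.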